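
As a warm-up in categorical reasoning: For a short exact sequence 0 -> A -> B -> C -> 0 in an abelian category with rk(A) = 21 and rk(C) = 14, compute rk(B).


For a short exact sequence 0 -> A -> B -> C -> 0,
rank is additive: rank(B) = rank(A) + rank(C).
rank(B) = 21 + 14 = 35

35


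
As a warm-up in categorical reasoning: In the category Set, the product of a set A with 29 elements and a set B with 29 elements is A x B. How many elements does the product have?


In Set, the product A x B is the Cartesian product.
By the universal property, |A x B| = |A| * |B|.
|A x B| = 29 * 29 = 841

841


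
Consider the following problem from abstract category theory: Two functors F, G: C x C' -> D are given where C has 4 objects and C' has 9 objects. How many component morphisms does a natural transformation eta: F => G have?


A natural transformation eta: F => G assigns one component morphism per
object of the domain category.
The domain is the product category C x C', so
|Ob(C x C')| = |Ob(C)| * |Ob(C')| = 4 * 9 = 36.
Therefore eta has 36 component morphisms.

36


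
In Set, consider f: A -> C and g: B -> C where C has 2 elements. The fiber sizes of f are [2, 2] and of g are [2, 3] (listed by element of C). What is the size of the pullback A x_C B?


The pullback A x_C B consists of pairs (a, b) with f(a) = g(b).
For each element c in C, the fiber product has |f^-1(c)| * |g^-1(c)| elements.
Summing over C: 2 * 2 + 2 * 3
= 4 + 6 = 10

10


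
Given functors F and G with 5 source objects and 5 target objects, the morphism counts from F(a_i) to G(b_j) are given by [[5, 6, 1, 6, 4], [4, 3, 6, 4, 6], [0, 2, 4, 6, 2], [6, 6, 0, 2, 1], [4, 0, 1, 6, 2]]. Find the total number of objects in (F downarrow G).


Objects of (F downarrow G) are triples (a, b, h: F(a)->G(b)).
The count equals the sum of all entries in the hom-matrix.
sum(row 0) = 22
sum(row 1) = 23
sum(row 2) = 14
sum(row 3) = 15
sum(row 4) = 13
Grand total = 87

87


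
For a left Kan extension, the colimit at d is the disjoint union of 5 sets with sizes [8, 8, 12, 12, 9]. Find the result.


Pointwise, the left Kan extension (Lan_F H)(d) is the colimit, indexed
by the comma category (F downarrow d), of H composed with the
projection (F downarrow d) -> C. Here that colimit is given
as a coproduct (disjoint union) of sets, so its cardinality is the
sum of the sizes of the summands.
Coproduct of sets with sizes: 8 + 8 + 12 + 12 + 9
= 49

49


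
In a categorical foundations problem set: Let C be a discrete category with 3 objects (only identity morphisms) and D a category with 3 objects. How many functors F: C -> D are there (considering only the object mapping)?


A functor from a discrete category C to D is determined by
where each object maps. Each of the 3 objects of C can map
to any of the 3 objects of D independently.
Number of functors = 3^3 = 27

27


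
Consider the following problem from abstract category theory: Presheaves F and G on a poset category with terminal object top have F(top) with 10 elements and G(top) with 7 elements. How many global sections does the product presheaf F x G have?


Global sections of a presheaf on a poset with terminal top satisfy
Gamma(H) ~ H(top). Presheaves admit pointwise products, so
(F x G)(top) = F(top) x G(top) (Cartesian product).
|Gamma(F x G)| = |F(top)| * |G(top)| = 10 * 7 = 70.

70


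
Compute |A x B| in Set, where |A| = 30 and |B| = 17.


In Set, the product A x B is the Cartesian product.
By the universal property, |A x B| = |A| * |B|.
|A x B| = 30 * 17 = 510

510


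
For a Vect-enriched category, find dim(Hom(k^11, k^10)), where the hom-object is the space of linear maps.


In Vect-enriched categories, Hom(k^n, k^m) is the space of m x n matrices.
dim(Hom(k^11, k^10)) = 10 * 11 = 110

110


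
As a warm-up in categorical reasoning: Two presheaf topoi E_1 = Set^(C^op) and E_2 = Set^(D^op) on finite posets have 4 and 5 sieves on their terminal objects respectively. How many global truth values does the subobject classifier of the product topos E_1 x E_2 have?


In a product of presheaf topoi E_1 x E_2, the subobject classifier
is Omega = Omega_1 x Omega_2 (componentwise), so
|Omega(top)| = |Omega_1(top_1)| * |Omega_2(top_2)|.
= 4 * 5 = 20.

20


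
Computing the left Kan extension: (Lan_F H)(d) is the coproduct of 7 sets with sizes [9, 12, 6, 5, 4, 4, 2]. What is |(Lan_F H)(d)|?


Pointwise, the left Kan extension (Lan_F H)(d) is the colimit, indexed
by the comma category (F downarrow d), of H composed with the
projection (F downarrow d) -> C. Here that colimit is given
as a coproduct (disjoint union) of sets, so its cardinality is the
sum of the sizes of the summands.
Coproduct of sets with sizes: 9 + 12 + 6 + 5 + 4 + 4 + 2
= 42

42


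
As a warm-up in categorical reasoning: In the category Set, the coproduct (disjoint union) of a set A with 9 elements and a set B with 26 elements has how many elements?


In Set, the coproduct A + B is the disjoint union.
|A + B| = |A| + |B| = 9 + 26 = 35

35


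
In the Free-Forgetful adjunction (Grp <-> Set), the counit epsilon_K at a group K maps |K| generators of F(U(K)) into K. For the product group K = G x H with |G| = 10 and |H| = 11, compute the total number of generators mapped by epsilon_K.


The counit epsilon_K: F(U(K)) -> K of the Free-Forgetful adjunction
maps |K| generators of F(U(K)) into K. For K = G x H (the product group),
|G x H| = |G| * |H|.
Total generators mapped = 10 * 11 = 110.

110


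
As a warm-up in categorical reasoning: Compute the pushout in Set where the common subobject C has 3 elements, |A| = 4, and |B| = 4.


The pushout A +_C B identifies the images of C in A and B.
|A +_C B| = |A| + |B| - |C| (for injections).
= 4 + 4 - 3 = 5

5


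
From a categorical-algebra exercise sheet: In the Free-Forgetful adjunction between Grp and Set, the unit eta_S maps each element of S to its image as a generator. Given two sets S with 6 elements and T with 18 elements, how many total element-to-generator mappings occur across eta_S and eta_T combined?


The unit eta_X: X -> U(F(X)) of the Free-Forgetful adjunction
maps each element of X to a generator of F(X). For X = S + T (disjoint
union in Set), |S + T| = |S| + |T|.
Total mappings = 6 + 18 = 24.

24


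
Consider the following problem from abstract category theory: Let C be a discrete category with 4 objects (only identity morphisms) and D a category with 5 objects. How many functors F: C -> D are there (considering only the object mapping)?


A functor from a discrete category C to D is determined by
where each object maps. Each of the 4 objects of C can map
to any of the 5 objects of D independently.
Number of functors = 5^4 = 625

625


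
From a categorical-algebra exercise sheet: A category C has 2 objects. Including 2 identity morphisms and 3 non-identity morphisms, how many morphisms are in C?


Each object has an identity morphism, giving 2 identities.
Adding the 3 non-identity morphisms:
Total = 2 + 3 = 5

5


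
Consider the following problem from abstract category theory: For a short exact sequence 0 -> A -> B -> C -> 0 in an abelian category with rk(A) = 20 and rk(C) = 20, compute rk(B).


For a short exact sequence 0 -> A -> B -> C -> 0,
rank is additive: rank(B) = rank(A) + rank(C).
rank(B) = 20 + 20 = 40

40


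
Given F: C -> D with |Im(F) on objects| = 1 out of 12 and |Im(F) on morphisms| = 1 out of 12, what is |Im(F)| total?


The image of F consists of distinct objects and distinct morphisms.
|Im(F)| on objects = 1
|Im(F)| on morphisms = 1
Total image cardinality = 1 + 1 = 2

2


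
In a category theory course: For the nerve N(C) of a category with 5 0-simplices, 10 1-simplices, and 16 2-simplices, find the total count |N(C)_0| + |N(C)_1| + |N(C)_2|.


The 2-skeleton of the nerve N(C) consists of simplices in dimensions 0, 1, 2:
  |N(C)_0| = 5 (objects)
  |N(C)_1| = 10 (morphisms)
  |N(C)_2| = 16 (composable pairs)
Total = 5 + 10 + 16 = 31

31


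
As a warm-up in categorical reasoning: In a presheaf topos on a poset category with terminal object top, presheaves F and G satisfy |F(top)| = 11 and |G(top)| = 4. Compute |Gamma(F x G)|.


Global sections of a presheaf on a poset with terminal top satisfy
Gamma(H) ~ H(top). Presheaves admit pointwise products, so
(F x G)(top) = F(top) x G(top) (Cartesian product).
|Gamma(F x G)| = |F(top)| * |G(top)| = 11 * 4 = 44.

44


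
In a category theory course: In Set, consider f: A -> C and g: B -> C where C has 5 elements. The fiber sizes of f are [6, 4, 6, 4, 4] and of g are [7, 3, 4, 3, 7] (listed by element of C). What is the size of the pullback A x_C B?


The pullback A x_C B consists of pairs (a, b) with f(a) = g(b).
For each element c in C, the fiber product has |f^-1(c)| * |g^-1(c)| elements.
Summing over C: 6 * 7 + 4 * 3 + 6 * 4 + 4 * 3 + 4 * 7
= 42 + 12 + 24 + 12 + 28 = 118

118


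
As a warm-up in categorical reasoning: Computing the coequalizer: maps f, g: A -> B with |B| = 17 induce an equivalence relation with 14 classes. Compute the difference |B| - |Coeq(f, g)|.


The coequalizer Coeq(f, g) = B / ~ has one element per equivalence class.
|B| = 17, |Coeq(f, g)| = 14.
|B| - |Coeq(f, g)| = 17 - 14 = 3.

3


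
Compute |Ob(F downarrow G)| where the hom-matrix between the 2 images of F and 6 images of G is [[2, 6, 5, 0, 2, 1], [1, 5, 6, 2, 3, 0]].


Objects of (F downarrow G) are triples (a, b, h: F(a)->G(b)).
The count equals the sum of all entries in the hom-matrix.
sum(row 0) = 16
sum(row 1) = 17
Grand total = 33

33


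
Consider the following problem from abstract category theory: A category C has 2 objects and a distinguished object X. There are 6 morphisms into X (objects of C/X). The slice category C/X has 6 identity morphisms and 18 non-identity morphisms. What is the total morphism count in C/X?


In the slice category C/X, objects are morphisms to X.
Identity morphisms: 6 (one per object of C/X).
Non-identity morphisms: 18.
Total = 6 + 18 = 24

24


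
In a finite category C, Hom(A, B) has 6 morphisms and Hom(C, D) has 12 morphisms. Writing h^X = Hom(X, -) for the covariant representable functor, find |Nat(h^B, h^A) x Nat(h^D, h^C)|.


By the Yoneda lemma, Nat(h^B, h^A) is isomorphic to Hom(A, B),
so |Nat(h^B, h^A)| = |Hom(A, B)| and |Nat(h^D, h^C)| = |Hom(C, D)|.
|Hom(A, B)| = 6, |Hom(C, D)| = 12.
|Nat(h^B, h^A) x Nat(h^D, h^C)| = 6 * 12 = 72

72


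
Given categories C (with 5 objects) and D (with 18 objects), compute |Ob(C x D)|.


The product category C x D has objects that are pairs (c, d).
Number of pairs = |Ob(C)| * |Ob(D)| = 5 * 18 = 90

90


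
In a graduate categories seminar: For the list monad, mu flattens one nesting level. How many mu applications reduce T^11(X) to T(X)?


Each application of mu: T^2 -> T removes one layer of nesting.
Starting at depth 11 (i.e., T^11(X)), we need to reach T(X).
Number of mu applications = 11 - 1 = 10

10


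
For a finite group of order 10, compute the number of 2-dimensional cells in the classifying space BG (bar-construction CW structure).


In the bar-construction CW model of BG, the n-cells are indexed by
n-tuples [g_1|...|g_n] of non-identity elements of G (degenerate
simplices with some g_i = e do not contribute cells), so there are
(|G| - 1)^n n-cells.
For dim = 2 with |G| = 10:
cells = (10 - 1)^2 = 9^2 = 81

81


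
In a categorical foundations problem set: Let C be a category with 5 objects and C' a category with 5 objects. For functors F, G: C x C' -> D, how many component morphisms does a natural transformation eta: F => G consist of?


A natural transformation eta: F => G assigns one component morphism per
object of the domain category.
The domain is the product category C x C', so
|Ob(C x C')| = |Ob(C)| * |Ob(C')| = 5 * 5 = 25.
Therefore eta has 25 component morphisms.

25


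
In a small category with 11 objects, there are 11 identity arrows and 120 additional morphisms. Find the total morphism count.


Each object has an identity morphism, giving 11 identities.
Adding the 120 non-identity morphisms:
Total = 11 + 120 = 131

131


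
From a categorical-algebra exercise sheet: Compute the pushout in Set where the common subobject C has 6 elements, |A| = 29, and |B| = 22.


The pushout A +_C B identifies the images of C in A and B.
|A +_C B| = |A| + |B| - |C| (for injections).
= 29 + 22 - 6 = 45

45


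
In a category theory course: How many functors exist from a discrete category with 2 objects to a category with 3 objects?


A functor from a discrete category C to D is determined by
where each object maps. Each of the 2 objects of C can map
to any of the 3 objects of D independently.
Number of functors = 3^2 = 9

9


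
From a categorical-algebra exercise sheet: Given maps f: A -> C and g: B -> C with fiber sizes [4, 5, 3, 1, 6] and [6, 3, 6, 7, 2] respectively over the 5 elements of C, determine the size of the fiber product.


The pullback A x_C B consists of pairs (a, b) with f(a) = g(b).
For each element c in C, the fiber product has |f^-1(c)| * |g^-1(c)| elements.
Summing over C: 4 * 6 + 5 * 3 + 3 * 6 + 1 * 7 + 6 * 2
= 24 + 15 + 18 + 7 + 12 = 76

76


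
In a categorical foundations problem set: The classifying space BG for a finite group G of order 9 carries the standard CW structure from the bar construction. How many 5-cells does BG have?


In the bar-construction CW model of BG, the n-cells are indexed by
n-tuples [g_1|...|g_n] of non-identity elements of G (degenerate
simplices with some g_i = e do not contribute cells), so there are
(|G| - 1)^n n-cells.
For dim = 5 with |G| = 9:
cells = (9 - 1)^5 = 8^5 = 32768

32768


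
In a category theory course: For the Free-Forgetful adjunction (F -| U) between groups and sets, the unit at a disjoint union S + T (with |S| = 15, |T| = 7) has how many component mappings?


The unit eta_X: X -> U(F(X)) of the Free-Forgetful adjunction
maps each element of X to a generator of F(X). For X = S + T (disjoint
union in Set), |S + T| = |S| + |T|.
Total mappings = 15 + 7 = 22.

22


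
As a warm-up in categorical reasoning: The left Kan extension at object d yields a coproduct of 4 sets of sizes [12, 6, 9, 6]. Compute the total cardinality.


Pointwise, the left Kan extension (Lan_F H)(d) is the colimit, indexed
by the comma category (F downarrow d), of H composed with the
projection (F downarrow d) -> C. Here that colimit is given
as a coproduct (disjoint union) of sets, so its cardinality is the
sum of the sizes of the summands.
Coproduct of sets with sizes: 12 + 6 + 9 + 6
= 33

33


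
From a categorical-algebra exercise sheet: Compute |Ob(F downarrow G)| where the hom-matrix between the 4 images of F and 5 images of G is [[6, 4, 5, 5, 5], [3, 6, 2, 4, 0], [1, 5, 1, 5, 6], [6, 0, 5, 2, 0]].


Objects of (F downarrow G) are triples (a, b, h: F(a)->G(b)).
The count equals the sum of all entries in the hom-matrix.
sum(row 0) = 25
sum(row 1) = 15
sum(row 2) = 18
sum(row 3) = 13
Grand total = 71

71


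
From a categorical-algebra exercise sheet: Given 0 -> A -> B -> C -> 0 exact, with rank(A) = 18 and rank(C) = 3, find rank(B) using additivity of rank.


For a short exact sequence 0 -> A -> B -> C -> 0,
rank is additive: rank(B) = rank(A) + rank(C).
rank(B) = 18 + 3 = 21

21


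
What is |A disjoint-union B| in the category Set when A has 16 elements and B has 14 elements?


In Set, the coproduct A + B is the disjoint union.
|A + B| = |A| + |B| = 16 + 14 = 30

30


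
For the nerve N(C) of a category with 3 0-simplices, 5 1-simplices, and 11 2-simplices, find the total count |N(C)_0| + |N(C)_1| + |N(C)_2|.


The 2-skeleton of the nerve N(C) consists of simplices in dimensions 0, 1, 2:
  |N(C)_0| = 3 (objects)
  |N(C)_1| = 5 (morphisms)
  |N(C)_2| = 11 (composable pairs)
Total = 3 + 5 + 11 = 19

19


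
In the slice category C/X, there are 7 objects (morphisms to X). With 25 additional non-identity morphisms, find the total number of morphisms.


In the slice category C/X, objects are morphisms to X.
Identity morphisms: 7 (one per object of C/X).
Non-identity morphisms: 25.
Total = 7 + 25 = 32

32


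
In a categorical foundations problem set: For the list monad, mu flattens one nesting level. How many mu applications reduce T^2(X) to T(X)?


Each application of mu: T^2 -> T removes one layer of nesting.
Starting at depth 2 (i.e., T^2(X)), we need to reach T(X).
Number of mu applications = 2 - 1 = 1

1


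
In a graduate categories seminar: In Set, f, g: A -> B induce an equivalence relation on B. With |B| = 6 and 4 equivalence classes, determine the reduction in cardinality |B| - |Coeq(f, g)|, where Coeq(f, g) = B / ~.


The coequalizer Coeq(f, g) = B / ~ has one element per equivalence class.
|B| = 6, |Coeq(f, g)| = 4.
|B| - |Coeq(f, g)| = 6 - 4 = 2.

2


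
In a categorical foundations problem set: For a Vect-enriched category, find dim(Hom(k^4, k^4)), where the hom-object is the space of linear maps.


In Vect-enriched categories, Hom(k^n, k^m) is the space of m x n matrices.
dim(Hom(k^4, k^4)) = 4 * 4 = 16

16


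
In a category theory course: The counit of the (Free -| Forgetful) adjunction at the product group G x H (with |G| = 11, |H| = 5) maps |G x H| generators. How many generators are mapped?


The counit epsilon_K: F(U(K)) -> K of the Free-Forgetful adjunction
maps |K| generators of F(U(K)) into K. For K = G x H (the product group),
|G x H| = |G| * |H|.
Total generators mapped = 11 * 5 = 55.

55


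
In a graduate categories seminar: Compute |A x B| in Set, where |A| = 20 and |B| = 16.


In Set, the product A x B is the Cartesian product.
By the universal property, |A x B| = |A| * |B|.
|A x B| = 20 * 16 = 320

320


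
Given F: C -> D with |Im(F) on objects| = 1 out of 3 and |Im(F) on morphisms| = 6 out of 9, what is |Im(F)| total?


The image of F consists of distinct objects and distinct morphisms.
|Im(F)| on objects = 1
|Im(F)| on morphisms = 6
Total image cardinality = 1 + 6 = 7

7


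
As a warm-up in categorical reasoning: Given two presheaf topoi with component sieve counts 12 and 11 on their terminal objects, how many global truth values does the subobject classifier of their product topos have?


In a product of presheaf topoi E_1 x E_2, the subobject classifier
is Omega = Omega_1 x Omega_2 (componentwise), so
|Omega(top)| = |Omega_1(top_1)| * |Omega_2(top_2)|.
= 12 * 11 = 132.

132


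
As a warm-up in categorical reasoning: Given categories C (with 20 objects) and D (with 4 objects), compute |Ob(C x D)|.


The product category C x D has objects that are pairs (c, d).
Number of pairs = |Ob(C)| * |Ob(D)| = 20 * 4 = 80

80


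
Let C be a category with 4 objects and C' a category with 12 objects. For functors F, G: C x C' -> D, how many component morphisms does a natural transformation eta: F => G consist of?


A natural transformation eta: F => G assigns one component morphism per
object of the domain category.
The domain is the product category C x C', so
|Ob(C x C')| = |Ob(C)| * |Ob(C')| = 4 * 12 = 48.
Therefore eta has 48 component morphisms.

48


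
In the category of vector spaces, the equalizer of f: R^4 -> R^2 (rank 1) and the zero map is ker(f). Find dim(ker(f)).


The equalizer of f and the zero map is ker(f).
By the rank-nullity theorem: dim(ker(f)) = dim(domain) - rank(f).
dim(ker(f)) = 4 - 1 = 3

3


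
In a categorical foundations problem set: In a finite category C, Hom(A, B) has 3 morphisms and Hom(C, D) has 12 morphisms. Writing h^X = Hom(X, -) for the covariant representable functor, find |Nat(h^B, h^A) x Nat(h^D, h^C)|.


By the Yoneda lemma, Nat(h^B, h^A) is isomorphic to Hom(A, B),
so |Nat(h^B, h^A)| = |Hom(A, B)| and |Nat(h^D, h^C)| = |Hom(C, D)|.
|Hom(A, B)| = 3, |Hom(C, D)| = 12.
|Nat(h^B, h^A) x Nat(h^D, h^C)| = 3 * 12 = 36

36


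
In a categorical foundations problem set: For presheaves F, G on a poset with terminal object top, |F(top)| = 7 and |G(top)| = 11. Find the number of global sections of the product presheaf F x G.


Global sections of a presheaf on a poset with terminal top satisfy
Gamma(H) ~ H(top). Presheaves admit pointwise products, so
(F x G)(top) = F(top) x G(top) (Cartesian product).
|Gamma(F x G)| = |F(top)| * |G(top)| = 7 * 11 = 77.

77


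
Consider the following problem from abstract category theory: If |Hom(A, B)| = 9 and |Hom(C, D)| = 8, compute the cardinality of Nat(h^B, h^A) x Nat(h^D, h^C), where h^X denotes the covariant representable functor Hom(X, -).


By the Yoneda lemma, Nat(h^B, h^A) is isomorphic to Hom(A, B),
so |Nat(h^B, h^A)| = |Hom(A, B)| and |Nat(h^D, h^C)| = |Hom(C, D)|.
|Hom(A, B)| = 9, |Hom(C, D)| = 8.
|Nat(h^B, h^A) x Nat(h^D, h^C)| = 9 * 8 = 72

72


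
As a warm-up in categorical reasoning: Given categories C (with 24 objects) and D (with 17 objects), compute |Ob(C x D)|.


The product category C x D has objects that are pairs (c, d).
Number of pairs = |Ob(C)| * |Ob(D)| = 24 * 17 = 408

408


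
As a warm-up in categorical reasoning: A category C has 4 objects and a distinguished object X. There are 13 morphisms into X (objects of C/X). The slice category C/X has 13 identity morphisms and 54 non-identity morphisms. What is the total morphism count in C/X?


In the slice category C/X, objects are morphisms to X.
Identity morphisms: 13 (one per object of C/X).
Non-identity morphisms: 54.
Total = 13 + 54 = 67

67


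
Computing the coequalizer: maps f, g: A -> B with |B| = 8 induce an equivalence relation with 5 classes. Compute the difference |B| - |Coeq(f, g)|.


The coequalizer Coeq(f, g) = B / ~ has one element per equivalence class.
|B| = 8, |Coeq(f, g)| = 5.
|B| - |Coeq(f, g)| = 8 - 5 = 3.

3


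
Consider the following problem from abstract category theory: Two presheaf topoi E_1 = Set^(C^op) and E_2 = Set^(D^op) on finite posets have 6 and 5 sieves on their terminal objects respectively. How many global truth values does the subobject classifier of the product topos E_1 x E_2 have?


In a product of presheaf topoi E_1 x E_2, the subobject classifier
is Omega = Omega_1 x Omega_2 (componentwise), so
|Omega(top)| = |Omega_1(top_1)| * |Omega_2(top_2)|.
= 6 * 5 = 30.

30


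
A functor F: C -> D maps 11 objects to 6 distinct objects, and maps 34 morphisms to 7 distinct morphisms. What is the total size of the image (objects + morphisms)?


The image of F consists of distinct objects and distinct morphisms.
|Im(F)| on objects = 6
|Im(F)| on morphisms = 7
Total image cardinality = 6 + 7 = 13

13


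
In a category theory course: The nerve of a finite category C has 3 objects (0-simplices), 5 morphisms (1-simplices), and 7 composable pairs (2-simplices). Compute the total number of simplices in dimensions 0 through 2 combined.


The 2-skeleton of the nerve N(C) consists of simplices in dimensions 0, 1, 2:
  |N(C)_0| = 3 (objects)
  |N(C)_1| = 5 (morphisms)
  |N(C)_2| = 7 (composable pairs)
Total = 3 + 5 + 7 = 15

15


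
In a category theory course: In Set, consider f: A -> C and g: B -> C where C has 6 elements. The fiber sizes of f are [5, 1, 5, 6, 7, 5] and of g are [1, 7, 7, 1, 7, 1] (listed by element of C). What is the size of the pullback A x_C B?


The pullback A x_C B consists of pairs (a, b) with f(a) = g(b).
For each element c in C, the fiber product has |f^-1(c)| * |g^-1(c)| elements.
Summing over C: 5 * 1 + 1 * 7 + 5 * 7 + 6 * 1 + 7 * 7 + 5 * 1
= 5 + 7 + 35 + 6 + 49 + 5 = 107

107


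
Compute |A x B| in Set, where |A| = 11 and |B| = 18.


In Set, the product A x B is the Cartesian product.
By the universal property, |A x B| = |A| * |B|.
|A x B| = 11 * 18 = 198

198


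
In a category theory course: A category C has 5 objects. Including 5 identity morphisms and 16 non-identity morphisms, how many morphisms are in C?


Each object has an identity morphism, giving 5 identities.
Adding the 16 non-identity morphisms:
Total = 5 + 16 = 21

21


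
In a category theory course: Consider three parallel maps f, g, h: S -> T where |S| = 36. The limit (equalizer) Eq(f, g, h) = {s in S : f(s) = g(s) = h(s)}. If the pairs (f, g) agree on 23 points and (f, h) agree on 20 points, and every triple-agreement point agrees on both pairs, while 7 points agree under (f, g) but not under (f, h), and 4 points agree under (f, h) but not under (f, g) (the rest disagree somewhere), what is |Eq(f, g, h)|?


Eq(f, g, h) is the triple-agreement set: points in S where all three
maps take the same value. Using inclusion-exclusion on the pairwise data:
Pair (f, g) agrees on 23 points; pair (f, h) on 20 points.
Points agreeing under (f, g) but not (f, h) = 7; under (f, h) but not (f, g) = 4.
Triple-agreement = agreement-in-(f, g) minus points that agree under (f, g) but not (f, h):
|Eq(f, g, h)| = 23 - 7 = 16
(cross-check via (f, h): 20 - 4 = 16.)

16


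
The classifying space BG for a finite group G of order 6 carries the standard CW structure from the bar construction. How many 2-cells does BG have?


In the bar-construction CW model of BG, the n-cells are indexed by
n-tuples [g_1|...|g_n] of non-identity elements of G (degenerate
simplices with some g_i = e do not contribute cells), so there are
(|G| - 1)^n n-cells.
For dim = 2 with |G| = 6:
cells = (6 - 1)^2 = 5^2 = 25

25


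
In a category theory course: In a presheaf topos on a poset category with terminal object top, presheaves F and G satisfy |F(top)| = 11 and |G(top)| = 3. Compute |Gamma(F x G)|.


Global sections of a presheaf on a poset with terminal top satisfy
Gamma(H) ~ H(top). Presheaves admit pointwise products, so
(F x G)(top) = F(top) x G(top) (Cartesian product).
|Gamma(F x G)| = |F(top)| * |G(top)| = 11 * 3 = 33.

33


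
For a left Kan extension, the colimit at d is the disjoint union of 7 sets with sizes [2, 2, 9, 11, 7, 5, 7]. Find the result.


Pointwise, the left Kan extension (Lan_F H)(d) is the colimit, indexed
by the comma category (F downarrow d), of H composed with the
projection (F downarrow d) -> C. Here that colimit is given
as a coproduct (disjoint union) of sets, so its cardinality is the
sum of the sizes of the summands.
Coproduct of sets with sizes: 2 + 2 + 9 + 11 + 7 + 5 + 7
= 43

43


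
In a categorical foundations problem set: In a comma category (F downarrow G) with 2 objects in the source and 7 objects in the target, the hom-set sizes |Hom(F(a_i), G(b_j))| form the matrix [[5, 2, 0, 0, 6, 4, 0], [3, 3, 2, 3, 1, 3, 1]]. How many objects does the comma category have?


Objects of (F downarrow G) are triples (a, b, h: F(a)->G(b)).
The count equals the sum of all entries in the hom-matrix.
sum(row 0) = 17
sum(row 1) = 16
Grand total = 33

33


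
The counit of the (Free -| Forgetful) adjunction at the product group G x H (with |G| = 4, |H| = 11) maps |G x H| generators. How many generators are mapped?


The counit epsilon_K: F(U(K)) -> K of the Free-Forgetful adjunction
maps |K| generators of F(U(K)) into K. For K = G x H (the product group),
|G x H| = |G| * |H|.
Total generators mapped = 4 * 11 = 44.

44


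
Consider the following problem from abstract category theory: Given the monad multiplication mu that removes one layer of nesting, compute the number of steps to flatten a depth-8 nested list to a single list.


Each application of mu: T^2 -> T removes one layer of nesting.
Starting at depth 8 (i.e., T^8(X)), we need to reach T(X).
Number of mu applications = 8 - 1 = 7

7


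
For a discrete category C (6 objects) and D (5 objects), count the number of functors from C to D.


A functor from a discrete category C to D is determined by
where each object maps. Each of the 6 objects of C can map
to any of the 5 objects of D independently.
Number of functors = 5^6 = 15625

15625


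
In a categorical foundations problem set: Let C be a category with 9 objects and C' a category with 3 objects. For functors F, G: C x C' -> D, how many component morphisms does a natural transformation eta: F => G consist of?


A natural transformation eta: F => G assigns one component morphism per
object of the domain category.
The domain is the product category C x C', so
|Ob(C x C')| = |Ob(C)| * |Ob(C')| = 9 * 3 = 27.
Therefore eta has 27 component morphisms.

27


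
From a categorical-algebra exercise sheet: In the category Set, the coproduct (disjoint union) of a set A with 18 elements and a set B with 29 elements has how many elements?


In Set, the coproduct A + B is the disjoint union.
|A + B| = |A| + |B| = 18 + 29 = 47

47


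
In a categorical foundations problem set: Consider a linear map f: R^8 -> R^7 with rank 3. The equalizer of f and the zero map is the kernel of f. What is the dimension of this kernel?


The equalizer of f and the zero map is ker(f).
By the rank-nullity theorem: dim(ker(f)) = dim(domain) - rank(f).
dim(ker(f)) = 8 - 3 = 5

5


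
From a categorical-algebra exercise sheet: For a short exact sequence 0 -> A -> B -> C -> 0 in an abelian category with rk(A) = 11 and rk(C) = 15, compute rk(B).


For a short exact sequence 0 -> A -> B -> C -> 0,
rank is additive: rank(B) = rank(A) + rank(C).
rank(B) = 11 + 15 = 26

26


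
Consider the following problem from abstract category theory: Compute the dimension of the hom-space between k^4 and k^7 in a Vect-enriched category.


In Vect-enriched categories, Hom(k^n, k^m) is the space of m x n matrices.
dim(Hom(k^4, k^7)) = 7 * 4 = 28

28


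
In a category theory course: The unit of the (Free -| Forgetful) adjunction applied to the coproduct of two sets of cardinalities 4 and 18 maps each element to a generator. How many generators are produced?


The unit eta_X: X -> U(F(X)) of the Free-Forgetful adjunction
maps each element of X to a generator of F(X). For X = S + T (disjoint
union in Set), |S + T| = |S| + |T|.
Total mappings = 4 + 18 = 22.

22


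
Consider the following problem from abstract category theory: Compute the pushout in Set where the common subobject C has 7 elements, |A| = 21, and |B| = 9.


The pushout A +_C B identifies the images of C in A and B.
|A +_C B| = |A| + |B| - |C| (for injections).
= 21 + 9 - 7 = 23

23


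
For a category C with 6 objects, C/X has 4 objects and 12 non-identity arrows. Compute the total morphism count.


In the slice category C/X, objects are morphisms to X.
Identity morphisms: 4 (one per object of C/X).
Non-identity morphisms: 12.
Total = 4 + 12 = 16

16


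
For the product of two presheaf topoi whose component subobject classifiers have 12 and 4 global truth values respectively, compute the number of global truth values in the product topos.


In a product of presheaf topoi E_1 x E_2, the subobject classifier
is Omega = Omega_1 x Omega_2 (componentwise), so
|Omega(top)| = |Omega_1(top_1)| * |Omega_2(top_2)|.
= 12 * 4 = 48.

48


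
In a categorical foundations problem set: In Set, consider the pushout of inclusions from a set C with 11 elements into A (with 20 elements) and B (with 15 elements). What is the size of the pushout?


The pushout A +_C B identifies the images of C in A and B.
|A +_C B| = |A| + |B| - |C| (for injections).
= 20 + 15 - 11 = 24

24


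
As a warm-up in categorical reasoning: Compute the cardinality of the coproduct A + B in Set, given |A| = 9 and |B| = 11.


In Set, the coproduct A + B is the disjoint union.
|A + B| = |A| + |B| = 9 + 11 = 20

20


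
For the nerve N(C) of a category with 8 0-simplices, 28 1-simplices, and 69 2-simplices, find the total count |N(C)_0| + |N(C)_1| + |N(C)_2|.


The 2-skeleton of the nerve N(C) consists of simplices in dimensions 0, 1, 2:
  |N(C)_0| = 8 (objects)
  |N(C)_1| = 28 (morphisms)
  |N(C)_2| = 69 (composable pairs)
Total = 8 + 28 + 69 = 105

105


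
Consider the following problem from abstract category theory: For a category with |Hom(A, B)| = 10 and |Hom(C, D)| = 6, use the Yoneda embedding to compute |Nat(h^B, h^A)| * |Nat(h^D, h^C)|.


By the Yoneda lemma, Nat(h^B, h^A) is isomorphic to Hom(A, B),
so |Nat(h^B, h^A)| = |Hom(A, B)| and |Nat(h^D, h^C)| = |Hom(C, D)|.
|Hom(A, B)| = 10, |Hom(C, D)| = 6.
|Nat(h^B, h^A) x Nat(h^D, h^C)| = 10 * 6 = 60

60


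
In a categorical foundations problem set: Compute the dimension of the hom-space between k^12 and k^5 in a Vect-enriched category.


In Vect-enriched categories, Hom(k^n, k^m) is the space of m x n matrices.
dim(Hom(k^12, k^5)) = 5 * 12 = 60

60


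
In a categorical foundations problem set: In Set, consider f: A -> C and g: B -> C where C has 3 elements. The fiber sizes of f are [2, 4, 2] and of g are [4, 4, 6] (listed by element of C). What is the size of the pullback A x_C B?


The pullback A x_C B consists of pairs (a, b) with f(a) = g(b).
For each element c in C, the fiber product has |f^-1(c)| * |g^-1(c)| elements.
Summing over C: 2 * 4 + 4 * 4 + 2 * 6
= 8 + 16 + 12 = 36

36


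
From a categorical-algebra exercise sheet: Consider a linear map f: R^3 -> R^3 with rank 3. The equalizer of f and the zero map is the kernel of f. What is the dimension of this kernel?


The equalizer of f and the zero map is ker(f).
By the rank-nullity theorem: dim(ker(f)) = dim(domain) - rank(f).
dim(ker(f)) = 3 - 3 = 0

0


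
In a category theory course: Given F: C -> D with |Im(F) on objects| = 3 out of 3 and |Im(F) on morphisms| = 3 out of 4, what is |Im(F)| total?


The image of F consists of distinct objects and distinct morphisms.
|Im(F)| on objects = 3
|Im(F)| on morphisms = 3
Total image cardinality = 3 + 3 = 6

6


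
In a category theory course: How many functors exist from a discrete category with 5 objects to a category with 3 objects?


A functor from a discrete category C to D is determined by
where each object maps. Each of the 5 objects of C can map
to any of the 3 objects of D independently.
Number of functors = 3^5 = 243

243


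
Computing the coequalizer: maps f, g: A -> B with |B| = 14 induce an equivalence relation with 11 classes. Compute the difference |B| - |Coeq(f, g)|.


The coequalizer Coeq(f, g) = B / ~ has one element per equivalence class.
|B| = 14, |Coeq(f, g)| = 11.
|B| - |Coeq(f, g)| = 14 - 11 = 3.

3


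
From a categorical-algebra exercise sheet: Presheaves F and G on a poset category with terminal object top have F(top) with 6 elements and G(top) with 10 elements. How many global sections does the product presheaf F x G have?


Global sections of a presheaf on a poset with terminal top satisfy
Gamma(H) ~ H(top). Presheaves admit pointwise products, so
(F x G)(top) = F(top) x G(top) (Cartesian product).
|Gamma(F x G)| = |F(top)| * |G(top)| = 6 * 10 = 60.

60


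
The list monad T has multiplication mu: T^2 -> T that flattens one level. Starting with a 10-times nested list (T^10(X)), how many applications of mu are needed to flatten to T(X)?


Each application of mu: T^2 -> T removes one layer of nesting.
Starting at depth 10 (i.e., T^10(X)), we need to reach T(X).
Number of mu applications = 10 - 1 = 9

9


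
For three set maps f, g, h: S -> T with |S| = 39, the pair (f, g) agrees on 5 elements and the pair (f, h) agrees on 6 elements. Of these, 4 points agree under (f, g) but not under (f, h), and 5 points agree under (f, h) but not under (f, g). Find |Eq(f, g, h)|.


Eq(f, g, h) is the triple-agreement set: points in S where all three
maps take the same value. Using inclusion-exclusion on the pairwise data:
Pair (f, g) agrees on 5 points; pair (f, h) on 6 points.
Points agreeing under (f, g) but not (f, h) = 4; under (f, h) but not (f, g) = 5.
Triple-agreement = agreement-in-(f, g) minus points that agree under (f, g) but not (f, h):
|Eq(f, g, h)| = 5 - 4 = 1
(cross-check via (f, h): 6 - 5 = 1.)

1


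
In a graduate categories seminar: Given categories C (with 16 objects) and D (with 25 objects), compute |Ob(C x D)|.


The product category C x D has objects that are pairs (c, d).
Number of pairs = |Ob(C)| * |Ob(D)| = 16 * 25 = 400

400


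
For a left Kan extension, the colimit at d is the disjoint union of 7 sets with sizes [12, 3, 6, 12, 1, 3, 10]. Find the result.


Pointwise, the left Kan extension (Lan_F H)(d) is the colimit, indexed
by the comma category (F downarrow d), of H composed with the
projection (F downarrow d) -> C. Here that colimit is given
as a coproduct (disjoint union) of sets, so its cardinality is the
sum of the sizes of the summands.
Coproduct of sets with sizes: 12 + 3 + 6 + 12 + 1 + 3 + 10
= 47

47


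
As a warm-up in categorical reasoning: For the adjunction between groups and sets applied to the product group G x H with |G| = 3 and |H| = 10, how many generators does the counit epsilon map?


The counit epsilon_K: F(U(K)) -> K of the Free-Forgetful adjunction
maps |K| generators of F(U(K)) into K. For K = G x H (the product group),
|G x H| = |G| * |H|.
Total generators mapped = 3 * 10 = 30.

30


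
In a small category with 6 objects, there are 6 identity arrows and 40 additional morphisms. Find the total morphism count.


Each object has an identity morphism, giving 6 identities.
Adding the 40 non-identity morphisms:
Total = 6 + 40 = 46

46


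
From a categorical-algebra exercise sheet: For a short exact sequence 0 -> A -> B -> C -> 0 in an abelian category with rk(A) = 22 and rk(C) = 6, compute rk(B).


For a short exact sequence 0 -> A -> B -> C -> 0,
rank is additive: rank(B) = rank(A) + rank(C).
rank(B) = 22 + 6 = 28

28


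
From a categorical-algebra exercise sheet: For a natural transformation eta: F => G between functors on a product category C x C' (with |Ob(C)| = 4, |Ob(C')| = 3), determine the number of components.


A natural transformation eta: F => G assigns one component morphism per
object of the domain category.
The domain is the product category C x C', so
|Ob(C x C')| = |Ob(C)| * |Ob(C')| = 4 * 3 = 12.
Therefore eta has 12 component morphisms.

12


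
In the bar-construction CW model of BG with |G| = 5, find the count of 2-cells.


In the bar-construction CW model of BG, the n-cells are indexed by
n-tuples [g_1|...|g_n] of non-identity elements of G (degenerate
simplices with some g_i = e do not contribute cells), so there are
(|G| - 1)^n n-cells.
For dim = 2 with |G| = 5:
cells = (5 - 1)^2 = 4^2 = 16

16


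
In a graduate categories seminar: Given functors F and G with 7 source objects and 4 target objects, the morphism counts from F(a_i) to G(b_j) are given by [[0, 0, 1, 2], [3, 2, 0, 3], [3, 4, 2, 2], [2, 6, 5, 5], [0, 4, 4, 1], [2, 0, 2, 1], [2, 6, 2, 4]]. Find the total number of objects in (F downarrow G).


Objects of (F downarrow G) are triples (a, b, h: F(a)->G(b)).
The count equals the sum of all entries in the hom-matrix.
sum(row 0) = 3
sum(row 1) = 8
sum(row 2) = 11
sum(row 3) = 18
sum(row 4) = 9
sum(row 5) = 5
sum(row 6) = 14
Grand total = 68

68


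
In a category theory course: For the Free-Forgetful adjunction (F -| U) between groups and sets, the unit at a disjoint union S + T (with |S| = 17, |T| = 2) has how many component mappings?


The unit eta_X: X -> U(F(X)) of the Free-Forgetful adjunction
maps each element of X to a generator of F(X). For X = S + T (disjoint
union in Set), |S + T| = |S| + |T|.
Total mappings = 17 + 2 = 19.

19


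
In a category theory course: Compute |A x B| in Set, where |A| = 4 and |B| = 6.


In Set, the product A x B is the Cartesian product.
By the universal property, |A x B| = |A| * |B|.
|A x B| = 4 * 6 = 24

24


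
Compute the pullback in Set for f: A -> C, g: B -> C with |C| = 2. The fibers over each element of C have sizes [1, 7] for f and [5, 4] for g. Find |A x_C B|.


The pullback A x_C B consists of pairs (a, b) with f(a) = g(b).
For each element c in C, the fiber product has |f^-1(c)| * |g^-1(c)| elements.
Summing over C: 1 * 5 + 7 * 4
= 5 + 28 = 33

33


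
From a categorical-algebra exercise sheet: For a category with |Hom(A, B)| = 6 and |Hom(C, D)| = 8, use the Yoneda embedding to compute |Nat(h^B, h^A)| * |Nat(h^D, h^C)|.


By the Yoneda lemma, Nat(h^B, h^A) is isomorphic to Hom(A, B),
so |Nat(h^B, h^A)| = |Hom(A, B)| and |Nat(h^D, h^C)| = |Hom(C, D)|.
|Hom(A, B)| = 6, |Hom(C, D)| = 8.
|Nat(h^B, h^A) x Nat(h^D, h^C)| = 6 * 8 = 48

48
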